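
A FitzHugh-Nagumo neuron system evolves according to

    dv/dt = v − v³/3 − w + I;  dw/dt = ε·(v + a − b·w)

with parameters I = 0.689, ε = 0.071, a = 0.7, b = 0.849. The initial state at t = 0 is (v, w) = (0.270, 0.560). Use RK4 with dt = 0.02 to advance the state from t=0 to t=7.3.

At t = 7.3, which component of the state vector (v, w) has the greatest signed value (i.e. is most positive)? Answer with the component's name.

largest component: v

t=0.000: state=(0.270, 0.560)
step 1 (dt=0.02): k1=(0.392, 0.035), k2=(0.396, 0.035), k3=(0.396, 0.035), k4=(0.399, 0.036); state += dt/6·(k1+2k2+2k3+k4)
t=0.020: state=(0.278, 0.561)
t=0.040: state=(0.286, 0.561)
t=0.060: state=(0.294, 0.562)
continuing one RK4 step at a time; state shown every 25 steps (Δt=0.5):
t=0.500: state=(0.511, 0.581)
t=1.000: state=(0.839, 0.612)
t=1.500: state=(1.195, 0.654)
t=2.000: state=(1.464, 0.706)
t=2.500: state=(1.600, 0.763)
t=3.000: state=(1.644, 0.822)
t=3.500: state=(1.643, 0.880)
t=4.000: state=(1.623, 0.935)
t=4.500: state=(1.596, 0.988)
t=5.000: state=(1.566, 1.039)
t=5.500: state=(1.533, 1.086)
t=6.000: state=(1.500, 1.132)
t=6.500: state=(1.466, 1.174)
t=7.000: state=(1.431, 1.215)
t=7.300: state=(1.409, 1.238)
compare at T: v=1.409, w=1.238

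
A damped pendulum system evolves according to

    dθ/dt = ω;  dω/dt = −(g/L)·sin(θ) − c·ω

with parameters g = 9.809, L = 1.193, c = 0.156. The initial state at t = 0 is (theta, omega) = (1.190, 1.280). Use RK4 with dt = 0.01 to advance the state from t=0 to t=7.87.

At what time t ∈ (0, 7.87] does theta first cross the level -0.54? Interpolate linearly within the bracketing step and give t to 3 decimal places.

t=0.000: state=(1.190, 1.280)
step 1 (dt=0.01): k1=(1.280, -7.833), k2=(1.241, -7.846), k3=(1.241, -7.846), k4=(1.202, -7.858); state += dt/6·(k1+2k2+2k3+k4)
t=0.010: state=(1.202, 1.202)
t=0.020: state=(1.214, 1.123)
t=0.030: state=(1.225, 1.044)
continuing one RK4 step at a time; state shown every 50 steps (Δt=0.5):
t=0.500: state=(0.861, -2.448)
t=0.950: state=(-0.520, -2.866)
next step: t=0.960: state=(-0.549, -2.819) — theta has crossed -0.54
linear interpolation between t=0.950 (-0.52019) and t=0.960 (-0.54862) → t≈0.957

t = 0.957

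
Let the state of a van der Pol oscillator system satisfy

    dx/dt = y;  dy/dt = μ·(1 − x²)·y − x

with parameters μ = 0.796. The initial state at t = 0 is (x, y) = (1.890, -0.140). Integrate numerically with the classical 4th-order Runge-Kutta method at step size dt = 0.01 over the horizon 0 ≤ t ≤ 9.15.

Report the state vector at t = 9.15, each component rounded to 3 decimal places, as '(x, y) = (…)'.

t=0.000: state=(1.890, -0.140)
step 1 (dt=0.01): k1=(-0.140, -1.603), k2=(-0.148, -1.587), k3=(-0.148, -1.587), k4=(-0.156, -1.570); state += dt/6·(k1+2k2+2k3+k4)
t=0.010: state=(1.889, -0.156)
t=0.020: state=(1.887, -0.171)
t=0.030: state=(1.885, -0.187)
continuing one RK4 step at a time; state shown every 50 steps (Δt=0.5):
t=0.500: state=(1.671, -0.663)
t=1.000: state=(1.253, -1.017)
t=1.500: state=(0.626, -1.540)
t=2.000: state=(-0.338, -2.321)
t=2.500: state=(-1.497, -1.896)
t=3.000: state=(-1.990, -0.179)
t=3.500: state=(-1.868, 0.535)
t=4.000: state=(-1.515, 0.862)
t=4.500: state=(-0.995, 1.250)
t=5.000: state=(-0.215, 1.929)
t=5.500: state=(0.929, 2.458)
t=6.000: state=(1.858, 0.980)
t=6.500: state=(1.982, -0.271)
t=7.000: state=(1.723, -0.704)
t=7.500: state=(1.294, -1.024)
t=8.000: state=(0.668, -1.528)
t=8.500: state=(-0.289, -2.315)
t=9.000: state=(-1.467, -1.977)
t=9.150: state=(-1.723, -1.421)

(x, y) = (-1.723, -1.421)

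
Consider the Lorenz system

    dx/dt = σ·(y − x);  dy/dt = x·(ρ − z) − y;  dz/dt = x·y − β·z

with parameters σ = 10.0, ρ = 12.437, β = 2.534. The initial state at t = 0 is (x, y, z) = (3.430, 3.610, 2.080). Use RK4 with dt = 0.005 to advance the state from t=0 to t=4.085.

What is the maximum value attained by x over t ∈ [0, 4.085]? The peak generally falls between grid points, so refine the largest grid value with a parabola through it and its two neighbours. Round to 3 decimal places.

t=0.000: state=(3.430, 3.610, 2.080)
step 1 (dt=0.005): k1=(1.800, 31.915, 7.112), k2=(2.553, 31.820, 7.357), k3=(2.532, 31.838, 7.361), k4=(3.265, 31.760, 7.612); state += dt/6·(k1+2k2+2k3+k4)
t=0.005: state=(3.443, 3.769, 2.117)
t=0.010: state=(3.463, 3.928, 2.156)
t=0.015: state=(3.489, 4.086, 2.198)
continuing one RK4 step at a time; state shown every 40 steps (Δt=0.2):
t=0.200: state=(7.402, 10.302, 7.463)
t=0.400: state=(8.594, 5.815, 17.948)
t=0.600: state=(2.708, 0.951, 13.008)
t=0.800: state=(1.340, 1.353, 8.112)
t=1.000: state=(2.105, 2.863, 5.428)
t=1.200: state=(4.681, 6.562, 5.810)
t=1.400: state=(8.380, 9.220, 12.941)
t=1.600: state=(5.886, 3.530, 15.415)
t=1.800: state=(2.810, 2.219, 10.830)
t=2.000: state=(2.910, 3.482, 7.692)
t=2.200: state=(4.951, 6.374, 7.707)
t=2.400: state=(7.473, 7.983, 12.506)
t=2.600: state=(5.927, 4.381, 14.351)
t=2.800: state=(3.688, 3.199, 11.126)
t=3.000: state=(3.830, 4.379, 8.798)
t=3.200: state=(5.563, 6.605, 9.448)
t=3.400: state=(6.864, 6.803, 12.853)
t=3.600: state=(5.433, 4.448, 13.168)
t=3.800: state=(4.165, 3.976, 10.836)
t=4.000: state=(4.592, 5.141, 9.565)
t=4.085: state=(5.133, 5.835, 9.759)
largest grid value and its neighbours: x(0.320)=9.72724, x(0.325)=9.72996, x(0.330)=9.72245
parabola through these three points peaks at t≈0.324 with x≈9.73024

max x = 9.730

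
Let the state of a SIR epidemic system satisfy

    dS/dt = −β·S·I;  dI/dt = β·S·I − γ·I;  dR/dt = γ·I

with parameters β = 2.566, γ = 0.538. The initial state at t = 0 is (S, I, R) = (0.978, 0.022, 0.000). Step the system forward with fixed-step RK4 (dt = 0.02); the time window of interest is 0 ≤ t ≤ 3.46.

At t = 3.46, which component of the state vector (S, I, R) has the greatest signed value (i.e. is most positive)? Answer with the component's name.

t=0.000: state=(0.978, 0.022, 0.000)
step 1 (dt=0.02): k1=(-0.055, 0.043, 0.012), k2=(-0.056, 0.044, 0.012), k3=(-0.056, 0.044, 0.012), k4=(-0.057, 0.045, 0.012); state += dt/6·(k1+2k2+2k3+k4)
t=0.020: state=(0.977, 0.023, 0.000)
t=0.040: state=(0.976, 0.024, 0.000)
t=0.060: state=(0.974, 0.025, 0.001)
continuing one RK4 step at a time; state shown every 10 steps (Δt=0.2):
t=0.200: state=(0.965, 0.033, 0.003)
t=0.400: state=(0.945, 0.048, 0.007)
t=0.600: state=(0.918, 0.069, 0.013)
t=0.800: state=(0.879, 0.098, 0.022)
t=1.000: state=(0.828, 0.137, 0.035)
t=1.200: state=(0.763, 0.185, 0.052)
t=1.400: state=(0.684, 0.241, 0.075)
t=1.600: state=(0.595, 0.301, 0.104)
t=1.800: state=(0.502, 0.358, 0.140)
t=2.000: state=(0.413, 0.406, 0.181)
t=2.200: state=(0.332, 0.442, 0.227)
t=2.400: state=(0.263, 0.462, 0.275)
t=2.600: state=(0.207, 0.467, 0.326)
t=2.800: state=(0.163, 0.461, 0.376)
t=3.000: state=(0.129, 0.446, 0.425)
t=3.200: state=(0.103, 0.425, 0.471)
t=3.400: state=(0.084, 0.401, 0.516)
t=3.460: state=(0.079, 0.393, 0.529)
compare at T: S=0.079, I=0.393, R=0.529

largest component: R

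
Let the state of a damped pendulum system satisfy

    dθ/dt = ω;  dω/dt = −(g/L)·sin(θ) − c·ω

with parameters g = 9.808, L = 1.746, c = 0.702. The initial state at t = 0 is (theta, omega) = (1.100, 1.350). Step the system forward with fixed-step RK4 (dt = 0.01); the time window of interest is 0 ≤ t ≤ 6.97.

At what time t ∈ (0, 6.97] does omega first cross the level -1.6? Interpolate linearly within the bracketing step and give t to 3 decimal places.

t = 0.591

t=0.000: state=(1.100, 1.350)
step 1 (dt=0.01): k1=(1.350, -5.954), k2=(1.320, -5.950), k3=(1.320, -5.950), k4=(1.291, -5.945); state += dt/6·(k1+2k2+2k3+k4)
t=0.010: state=(1.113, 1.291)
t=0.020: state=(1.126, 1.231)
t=0.030: state=(1.138, 1.172)
continuing one RK4 step at a time; state shown every 25 steps (Δt=0.25):
t=0.250: state=(1.256, -0.071)
t=0.500: state=(1.084, -1.255)
t=0.590: state=(0.956, -1.596)
next step: t=0.600: state=(0.939, -1.630) — omega has crossed -1.6
linear interpolation between t=0.590 (-1.59586) and t=0.600 (-1.63015) → t≈0.591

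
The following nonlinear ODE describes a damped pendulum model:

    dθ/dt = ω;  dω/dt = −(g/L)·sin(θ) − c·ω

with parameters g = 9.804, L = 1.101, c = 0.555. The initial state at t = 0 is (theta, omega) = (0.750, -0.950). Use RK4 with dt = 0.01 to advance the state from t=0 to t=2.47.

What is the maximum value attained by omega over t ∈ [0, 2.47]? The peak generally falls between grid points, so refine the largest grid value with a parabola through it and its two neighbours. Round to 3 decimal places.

t=0.000: state=(0.750, -0.950)
step 1 (dt=0.01): k1=(-0.950, -5.542), k2=(-0.978, -5.496), k3=(-0.977, -5.495), k4=(-1.005, -5.448); state += dt/6·(k1+2k2+2k3+k4)
t=0.010: state=(0.740, -1.005)
t=0.020: state=(0.730, -1.059)
t=0.030: state=(0.719, -1.112)
continuing one RK4 step at a time; state shown every 10 steps (Δt=0.1):
t=0.100: state=(0.629, -1.452)
t=0.200: state=(0.464, -1.825)
t=0.300: state=(0.269, -2.037)
t=0.400: state=(0.063, -2.069)
t=0.500: state=(-0.138, -1.923)
t=0.600: state=(-0.317, -1.621)
t=0.700: state=(-0.459, -1.203)
t=0.800: state=(-0.555, -0.714)
t=0.900: state=(-0.601, -0.199)
t=1.000: state=(-0.595, 0.302)
t=1.100: state=(-0.542, 0.755)
t=1.200: state=(-0.447, 1.127)
t=1.300: state=(-0.320, 1.392)
t=1.400: state=(-0.173, 1.528)
t=1.500: state=(-0.019, 1.528)
t=1.600: state=(0.128, 1.397)
t=1.700: state=(0.257, 1.154)
t=1.800: state=(0.356, 0.828)
t=1.900: state=(0.420, 0.452)
t=2.000: state=(0.446, 0.062)
t=2.100: state=(0.433, -0.313)
t=2.200: state=(0.385, -0.642)
t=2.300: state=(0.307, -0.903)
t=2.400: state=(0.207, -1.075)
t=2.470: state=(0.130, -1.137)
largest grid value and its neighbours: omega(1.440)=1.54440, omega(1.450)=1.54505, omega(1.460)=1.54433
parabola through these three points peaks at t≈1.450 with omega≈1.54505

max omega = 1.545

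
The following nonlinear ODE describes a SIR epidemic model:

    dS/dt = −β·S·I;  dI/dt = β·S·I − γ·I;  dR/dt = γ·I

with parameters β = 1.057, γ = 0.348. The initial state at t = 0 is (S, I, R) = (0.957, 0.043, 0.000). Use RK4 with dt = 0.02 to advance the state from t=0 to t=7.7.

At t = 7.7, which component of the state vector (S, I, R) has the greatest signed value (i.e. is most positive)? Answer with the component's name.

t=0.000: state=(0.957, 0.043, 0.000)
step 1 (dt=0.02): k1=(-0.043, 0.029, 0.015), k2=(-0.044, 0.029, 0.015), k3=(-0.044, 0.029, 0.015), k4=(-0.044, 0.029, 0.015); state += dt/6·(k1+2k2+2k3+k4)
t=0.020: state=(0.956, 0.044, 0.000)
t=0.040: state=(0.955, 0.044, 0.001)
t=0.060: state=(0.954, 0.045, 0.001)
continuing one RK4 step at a time; state shown every 25 steps (Δt=0.5):
t=0.500: state=(0.932, 0.060, 0.009)
t=1.000: state=(0.898, 0.081, 0.021)
t=1.500: state=(0.854, 0.108, 0.037)
t=2.000: state=(0.800, 0.141, 0.059)
t=2.500: state=(0.735, 0.178, 0.087)
t=3.000: state=(0.663, 0.216, 0.121)
t=3.500: state=(0.585, 0.253, 0.162)
t=4.000: state=(0.508, 0.284, 0.209)
t=4.500: state=(0.434, 0.306, 0.260)
t=5.000: state=(0.368, 0.317, 0.314)
t=5.500: state=(0.311, 0.319, 0.370)
t=6.000: state=(0.263, 0.312, 0.425)
t=6.500: state=(0.224, 0.298, 0.478)
t=7.000: state=(0.192, 0.279, 0.528)
t=7.500: state=(0.167, 0.258, 0.575)
t=7.700: state=(0.158, 0.249, 0.593)
compare at T: S=0.158, I=0.249, R=0.593

largest component: R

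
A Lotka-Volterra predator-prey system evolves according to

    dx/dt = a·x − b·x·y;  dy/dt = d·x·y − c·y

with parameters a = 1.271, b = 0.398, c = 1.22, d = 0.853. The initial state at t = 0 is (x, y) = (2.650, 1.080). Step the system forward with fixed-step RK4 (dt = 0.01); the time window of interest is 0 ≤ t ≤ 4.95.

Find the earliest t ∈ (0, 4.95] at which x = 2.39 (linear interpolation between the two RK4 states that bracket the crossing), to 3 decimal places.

t=0.000: state=(2.650, 1.080)
step 1 (dt=0.01): k1=(2.229, 1.124), k2=(2.232, 1.140), k3=(2.232, 1.140), k4=(2.236, 1.156); state += dt/6·(k1+2k2+2k3+k4)
t=0.010: state=(2.672, 1.091)
t=0.020: state=(2.695, 1.103)
t=0.030: state=(2.717, 1.115)
continuing one RK4 step at a time; state shown every 20 steps (Δt=0.2):
t=0.200: state=(3.102, 1.382)
t=0.400: state=(3.515, 1.906)
t=0.600: state=(3.771, 2.790)
t=0.800: state=(3.700, 4.158)
t=1.000: state=(3.200, 5.903)
t=1.200: state=(2.414, 7.480)
next step: t=1.210: state=(2.373, 7.542) — x has crossed 2.39
linear interpolation between t=1.200 (2.41384) and t=1.210 (2.37271) → t≈1.206

t = 1.206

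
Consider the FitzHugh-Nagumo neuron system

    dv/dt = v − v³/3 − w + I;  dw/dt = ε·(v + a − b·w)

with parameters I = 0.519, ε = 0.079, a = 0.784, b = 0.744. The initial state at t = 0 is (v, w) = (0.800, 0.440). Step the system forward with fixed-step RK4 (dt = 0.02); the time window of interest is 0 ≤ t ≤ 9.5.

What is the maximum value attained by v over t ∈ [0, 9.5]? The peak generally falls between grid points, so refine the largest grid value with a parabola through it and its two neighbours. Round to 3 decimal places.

max v = 1.614

t=0.000: state=(0.800, 0.440)
step 1 (dt=0.02): k1=(0.708, 0.099), k2=(0.710, 0.100), k3=(0.710, 0.100), k4=(0.711, 0.100); state += dt/6·(k1+2k2+2k3+k4)
t=0.020: state=(0.814, 0.442)
t=0.040: state=(0.828, 0.444)
t=0.060: state=(0.843, 0.446)
continuing one RK4 step at a time; state shown every 25 steps (Δt=0.5):
t=0.500: state=(1.154, 0.496)
t=1.000: state=(1.428, 0.563)
t=1.500: state=(1.569, 0.636)
t=2.000: state=(1.612, 0.710)
t=2.500: state=(1.606, 0.783)
t=3.000: state=(1.579, 0.853)
t=3.500: state=(1.542, 0.919)
t=4.000: state=(1.500, 0.982)
t=4.500: state=(1.454, 1.042)
t=5.000: state=(1.406, 1.098)
t=5.500: state=(1.355, 1.150)
t=6.000: state=(1.300, 1.199)
t=6.500: state=(1.242, 1.244)
t=7.000: state=(1.178, 1.286)
t=7.500: state=(1.107, 1.324)
t=8.000: state=(1.027, 1.358)
t=8.500: state=(0.933, 1.387)
t=9.000: state=(0.818, 1.411)
t=9.500: state=(0.671, 1.430)
largest grid value and its neighbours: v(2.120)=1.61373, v(2.140)=1.61379, v(2.160)=1.61379
parabola through these three points peaks at t≈2.149 with v≈1.61380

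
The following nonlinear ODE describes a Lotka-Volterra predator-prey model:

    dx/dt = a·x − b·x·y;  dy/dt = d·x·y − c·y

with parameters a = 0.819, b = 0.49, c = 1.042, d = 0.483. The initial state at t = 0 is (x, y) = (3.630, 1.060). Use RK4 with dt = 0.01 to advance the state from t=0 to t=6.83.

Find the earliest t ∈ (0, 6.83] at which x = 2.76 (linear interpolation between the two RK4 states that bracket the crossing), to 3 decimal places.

t = 1.507

t=0.000: state=(3.630, 1.060)
step 1 (dt=0.01): k1=(1.088, 0.754), k2=(1.082, 0.759), k3=(1.082, 0.759), k4=(1.077, 0.765); state += dt/6·(k1+2k2+2k3+k4)
t=0.010: state=(3.641, 1.068)
t=0.020: state=(3.652, 1.075)
t=0.030: state=(3.662, 1.083)
continuing one RK4 step at a time; state shown every 25 steps (Δt=0.25):
t=0.250: state=(3.862, 1.285)
t=0.500: state=(3.977, 1.592)
t=0.750: state=(3.924, 1.981)
t=1.000: state=(3.679, 2.421)
t=1.250: state=(3.268, 2.841)
t=1.500: state=(2.774, 3.155)
next step: t=1.510: state=(2.754, 3.164) — x has crossed 2.76
linear interpolation between t=1.500 (2.77406) and t=1.510 (2.75391) → t≈1.507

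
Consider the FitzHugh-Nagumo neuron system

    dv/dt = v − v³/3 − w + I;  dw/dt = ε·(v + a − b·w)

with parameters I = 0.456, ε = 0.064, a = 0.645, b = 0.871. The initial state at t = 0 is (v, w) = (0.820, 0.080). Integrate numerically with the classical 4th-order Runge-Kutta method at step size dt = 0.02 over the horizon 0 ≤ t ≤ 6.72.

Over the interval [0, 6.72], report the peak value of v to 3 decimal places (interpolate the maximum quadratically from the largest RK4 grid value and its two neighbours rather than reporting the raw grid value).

t=0.000: state=(0.820, 0.080)
step 1 (dt=0.02): k1=(1.012, 0.089), k2=(1.015, 0.090), k3=(1.015, 0.090), k4=(1.017, 0.090); state += dt/6·(k1+2k2+2k3+k4)
t=0.020: state=(0.840, 0.082)
t=0.040: state=(0.861, 0.084)
t=0.060: state=(0.881, 0.085)
continuing one RK4 step at a time; state shown every 25 steps (Δt=0.5):
t=0.500: state=(1.315, 0.132)
t=1.000: state=(1.643, 0.196)
t=1.500: state=(1.768, 0.265)
t=2.000: state=(1.791, 0.335)
t=2.500: state=(1.778, 0.402)
t=3.000: state=(1.753, 0.467)
t=3.500: state=(1.725, 0.530)
t=4.000: state=(1.695, 0.589)
t=4.500: state=(1.664, 0.647)
t=5.000: state=(1.633, 0.701)
t=5.500: state=(1.601, 0.753)
t=6.000: state=(1.569, 0.803)
t=6.500: state=(1.536, 0.850)
t=6.720: state=(1.521, 0.870)
largest grid value and its neighbours: v(1.960)=1.79118, v(1.980)=1.79120, v(2.000)=1.79116
parabola through these three points peaks at t≈1.978 with v≈1.79120

max v = 1.791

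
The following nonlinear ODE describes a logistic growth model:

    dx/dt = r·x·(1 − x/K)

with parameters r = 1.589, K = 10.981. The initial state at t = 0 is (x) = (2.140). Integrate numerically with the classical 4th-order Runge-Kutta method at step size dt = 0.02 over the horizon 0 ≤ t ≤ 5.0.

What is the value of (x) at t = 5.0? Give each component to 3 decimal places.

t=0.000: state=(2.140)
step 1 (dt=0.02): k1=(2.738), k2=(2.764), k3=(2.764), k4=(2.791); state += dt/6·(k1+2k2+2k3+k4)
t=0.020: state=(2.195)
t=0.040: state=(2.252)
t=0.060: state=(2.309)
continuing one RK4 step at a time; state shown every 10 steps (Δt=0.2):
t=0.200: state=(2.741)
t=0.400: state=(3.444)
t=0.600: state=(4.236)
t=0.800: state=(5.087)
t=1.000: state=(5.957)
t=1.200: state=(6.805)
t=1.400: state=(7.591)
t=1.600: state=(8.287)
t=1.800: state=(8.880)
t=2.000: state=(9.368)
t=2.200: state=(9.758)
t=2.400: state=(10.063)
t=2.600: state=(10.298)
t=2.800: state=(10.475)
t=3.000: state=(10.608)
t=3.200: state=(10.707)
t=3.400: state=(10.780)
t=3.600: state=(10.834)
t=3.800: state=(10.874)
t=4.000: state=(10.903)
t=4.200: state=(10.924)
t=4.400: state=(10.939)
t=4.600: state=(10.951)
t=4.800: state=(10.959)
t=5.000: state=(10.965)

(x) = (10.965)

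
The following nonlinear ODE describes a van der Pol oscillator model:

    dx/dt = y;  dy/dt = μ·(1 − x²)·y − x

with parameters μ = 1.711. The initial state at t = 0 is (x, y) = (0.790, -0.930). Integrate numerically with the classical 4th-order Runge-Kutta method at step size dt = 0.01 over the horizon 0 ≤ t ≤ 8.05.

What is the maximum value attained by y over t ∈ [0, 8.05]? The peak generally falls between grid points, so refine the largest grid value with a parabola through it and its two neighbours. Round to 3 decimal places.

t=0.000: state=(0.790, -0.930)
step 1 (dt=0.01): k1=(-0.930, -1.388), k2=(-0.937, -1.400), k3=(-0.937, -1.400), k4=(-0.944, -1.412); state += dt/6·(k1+2k2+2k3+k4)
t=0.010: state=(0.781, -0.944)
t=0.020: state=(0.771, -0.958)
t=0.030: state=(0.761, -0.973)
continuing one RK4 step at a time; state shown every 50 steps (Δt=0.5):
t=0.500: state=(0.079, -2.106)
t=1.000: state=(-1.352, -2.849)
t=1.500: state=(-1.971, -0.058)
t=2.000: state=(-1.854, 0.376)
t=2.500: state=(-1.637, 0.489)
t=3.000: state=(-1.358, 0.644)
t=3.500: state=(-0.963, 0.988)
t=4.000: state=(-0.262, 2.016)
t=4.500: state=(1.204, 3.316)
t=5.000: state=(2.012, 0.175)
t=5.500: state=(1.917, -0.355)
t=6.000: state=(1.712, -0.459)
t=6.500: state=(1.454, -0.585)
t=7.000: state=(1.106, -0.844)
t=7.500: state=(0.538, -1.559)
t=8.000: state=(-0.670, -3.372)
t=8.050: state=(-0.841, -3.460)
largest grid value and its neighbours: y(4.410)=3.46879, y(4.420)=3.46951, y(4.430)=3.46604
parabola through these three points peaks at t≈4.417 with y≈3.46973

max y = 3.470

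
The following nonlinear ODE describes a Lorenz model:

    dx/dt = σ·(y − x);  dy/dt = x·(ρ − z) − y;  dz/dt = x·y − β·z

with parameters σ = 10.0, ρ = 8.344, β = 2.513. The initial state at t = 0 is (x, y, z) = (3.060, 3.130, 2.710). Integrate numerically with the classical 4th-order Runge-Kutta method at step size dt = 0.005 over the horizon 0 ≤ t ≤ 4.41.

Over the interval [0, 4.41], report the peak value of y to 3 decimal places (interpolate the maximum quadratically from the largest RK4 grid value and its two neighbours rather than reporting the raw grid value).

max y = 6.836

t=0.000: state=(3.060, 3.130, 2.710)
step 1 (dt=0.005): k1=(0.700, 14.110, 2.768), k2=(1.035, 14.063, 2.864), k3=(1.026, 14.068, 2.865), k4=(1.352, 14.025, 2.963); state += dt/6·(k1+2k2+2k3+k4)
t=0.005: state=(3.065, 3.200, 2.724)
t=0.010: state=(3.073, 3.270, 2.740)
t=0.015: state=(3.085, 3.340, 2.756)
continuing one RK4 step at a time; state shown every 40 steps (Δt=0.2):
t=0.200: state=(4.692, 5.874, 4.447)
t=0.400: state=(6.396, 6.527, 8.722)
t=0.600: state=(4.960, 3.772, 9.992)
t=0.800: state=(3.114, 2.589, 7.852)
t=1.000: state=(2.781, 2.912, 5.942)
t=1.200: state=(3.466, 3.987, 5.277)
t=1.400: state=(4.661, 5.244, 6.245)
t=1.600: state=(5.316, 5.292, 8.142)
t=1.800: state=(4.644, 4.125, 8.640)
t=2.000: state=(3.769, 3.489, 7.635)
t=2.200: state=(3.597, 3.689, 6.631)
t=2.400: state=(4.027, 4.328, 6.413)
t=2.600: state=(4.610, 4.836, 7.063)
t=2.800: state=(4.761, 4.675, 7.858)
t=3.000: state=(4.383, 4.147, 7.916)
t=3.200: state=(4.012, 3.906, 7.392)
t=3.400: state=(3.992, 4.069, 6.948)
t=3.600: state=(4.247, 4.400, 6.954)
t=3.800: state=(4.494, 4.565, 7.327)
t=4.000: state=(4.490, 4.421, 7.632)
t=4.200: state=(4.291, 4.186, 7.576)
t=4.400: state=(4.145, 4.114, 7.309)
t=4.410: state=(4.142, 4.116, 7.296)
largest grid value and its neighbours: y(0.325)=6.83233, y(0.330)=6.83554, y(0.335)=6.83541
parabola through these three points peaks at t≈0.332 with y≈6.83590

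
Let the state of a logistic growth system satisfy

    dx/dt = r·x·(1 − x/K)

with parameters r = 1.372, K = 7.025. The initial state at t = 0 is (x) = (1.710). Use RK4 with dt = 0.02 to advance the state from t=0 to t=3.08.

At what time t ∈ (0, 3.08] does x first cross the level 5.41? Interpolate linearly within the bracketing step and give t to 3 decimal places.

t = 1.708

t=0.000: state=(1.710)
step 1 (dt=0.02): k1=(1.775), k2=(1.787), k3=(1.788), k4=(1.800); state += dt/6·(k1+2k2+2k3+k4)
t=0.020: state=(1.746)
t=0.040: state=(1.782)
t=0.060: state=(1.819)
continuing one RK4 step at a time; state shown every 5 steps (Δt=0.1):
t=0.100: state=(1.894)
t=0.200: state=(2.089)
t=0.300: state=(2.296)
t=0.400: state=(2.513)
t=0.500: state=(2.739)
t=0.600: state=(2.971)
t=0.700: state=(3.208)
t=0.800: state=(3.449)
t=0.900: state=(3.689)
t=1.000: state=(3.928)
t=1.100: state=(4.164)
t=1.200: state=(4.393)
t=1.300: state=(4.615)
t=1.400: state=(4.827)
t=1.500: state=(5.029)
t=1.600: state=(5.219)
t=1.700: state=(5.397)
next step: t=1.720: state=(5.431) — x has crossed 5.41
linear interpolation between t=1.700 (5.39684) and t=1.720 (5.43091) → t≈1.708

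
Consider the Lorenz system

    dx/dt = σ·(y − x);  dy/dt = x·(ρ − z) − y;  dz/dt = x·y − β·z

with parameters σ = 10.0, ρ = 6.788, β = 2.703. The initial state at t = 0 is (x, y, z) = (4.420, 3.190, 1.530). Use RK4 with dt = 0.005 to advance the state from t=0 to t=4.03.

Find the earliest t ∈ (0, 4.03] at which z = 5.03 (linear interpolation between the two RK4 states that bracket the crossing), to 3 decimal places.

t = 0.246

t=0.000: state=(4.420, 3.190, 1.530)
step 1 (dt=0.005): k1=(-12.300, 20.050, 9.964), k2=(-11.491, 19.729, 10.019), k3=(-11.519, 19.740, 10.021), k4=(-10.737, 19.430, 10.076); state += dt/6·(k1+2k2+2k3+k4)
t=0.005: state=(4.362, 3.289, 1.580)
t=0.010: state=(4.312, 3.384, 1.631)
t=0.015: state=(4.269, 3.477, 1.682)
continuing one RK4 step at a time; state shown every 40 steps (Δt=0.2):
t=0.200: state=(4.984, 5.786, 4.200)
t=0.245: state=(5.327, 6.026, 5.015)
next step: t=0.250: state=(5.361, 6.042, 5.108) — z has crossed 5.03
linear interpolation between t=0.245 (5.01489) and t=0.250 (5.10773) → t≈0.246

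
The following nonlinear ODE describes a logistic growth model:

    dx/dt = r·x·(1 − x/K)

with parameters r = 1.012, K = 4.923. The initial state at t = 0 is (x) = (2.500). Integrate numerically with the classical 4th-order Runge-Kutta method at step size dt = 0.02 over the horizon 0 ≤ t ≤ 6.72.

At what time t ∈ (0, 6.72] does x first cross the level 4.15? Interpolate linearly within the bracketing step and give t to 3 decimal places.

t = 1.630

t=0.000: state=(2.500)
step 1 (dt=0.02): k1=(1.245), k2=(1.245), k3=(1.245), k4=(1.245); state += dt/6·(k1+2k2+2k3+k4)
t=0.020: state=(2.525)
t=0.040: state=(2.550)
t=0.060: state=(2.575)
continuing one RK4 step at a time; state shown every 25 steps (Δt=0.5):
t=0.500: state=(3.107)
t=1.000: state=(3.640)
t=1.500: state=(4.061)
t=1.620: state=(4.144)
next step: t=1.640: state=(4.157) — x has crossed 4.15
linear interpolation between t=1.620 (4.14355) and t=1.640 (4.15674) → t≈1.630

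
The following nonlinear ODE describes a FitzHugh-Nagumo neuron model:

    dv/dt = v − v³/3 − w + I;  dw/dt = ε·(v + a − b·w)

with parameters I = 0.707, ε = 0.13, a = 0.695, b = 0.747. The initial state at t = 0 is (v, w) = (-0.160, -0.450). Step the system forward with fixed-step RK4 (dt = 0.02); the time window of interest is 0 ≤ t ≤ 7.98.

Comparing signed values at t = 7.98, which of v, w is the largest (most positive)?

largest component: w

t=0.000: state=(-0.160, -0.450)
step 1 (dt=0.02): k1=(0.998, 0.113), k2=(1.007, 0.114), k3=(1.007, 0.114), k4=(1.016, 0.116); state += dt/6·(k1+2k2+2k3+k4)
t=0.020: state=(-0.140, -0.448)
t=0.040: state=(-0.119, -0.445)
t=0.060: state=(-0.099, -0.443)
continuing one RK4 step at a time; state shown every 25 steps (Δt=0.5):
t=0.500: state=(0.464, -0.376)
t=1.000: state=(1.279, -0.259)
t=1.500: state=(1.826, -0.101)
t=2.000: state=(1.968, 0.069)
t=2.500: state=(1.958, 0.235)
t=3.000: state=(1.912, 0.391)
t=3.500: state=(1.859, 0.536)
t=4.000: state=(1.802, 0.671)
t=4.500: state=(1.745, 0.796)
t=5.000: state=(1.687, 0.911)
t=5.500: state=(1.628, 1.017)
t=6.000: state=(1.567, 1.114)
t=6.500: state=(1.505, 1.203)
t=7.000: state=(1.440, 1.284)
t=7.500: state=(1.373, 1.356)
t=7.980: state=(1.304, 1.418)
compare at T: v=1.304, w=1.418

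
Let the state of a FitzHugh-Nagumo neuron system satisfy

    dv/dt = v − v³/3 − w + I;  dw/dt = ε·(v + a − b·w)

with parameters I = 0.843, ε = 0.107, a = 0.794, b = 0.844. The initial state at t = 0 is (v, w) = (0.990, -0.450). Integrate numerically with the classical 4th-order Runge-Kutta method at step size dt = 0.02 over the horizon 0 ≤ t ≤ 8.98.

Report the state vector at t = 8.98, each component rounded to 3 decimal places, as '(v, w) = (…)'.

(v, w) = (1.380, 1.451)

t=0.000: state=(0.990, -0.450)
step 1 (dt=0.02): k1=(1.960, 0.232), k2=(1.957, 0.233), k3=(1.957, 0.233), k4=(1.954, 0.235); state += dt/6·(k1+2k2+2k3+k4)
t=0.020: state=(1.029, -0.445)
t=0.040: state=(1.068, -0.441)
t=0.060: state=(1.107, -0.436)
continuing one RK4 step at a time; state shown every 25 steps (Δt=0.5):
t=0.500: state=(1.792, -0.314)
t=1.000: state=(2.053, -0.156)
t=1.500: state=(2.070, 0.001)
t=2.000: state=(2.036, 0.150)
t=2.500: state=(1.992, 0.290)
t=3.000: state=(1.947, 0.422)
t=3.500: state=(1.901, 0.545)
t=4.000: state=(1.855, 0.661)
t=4.500: state=(1.809, 0.769)
t=5.000: state=(1.764, 0.870)
t=5.500: state=(1.717, 0.964)
t=6.000: state=(1.671, 1.052)
t=6.500: state=(1.624, 1.133)
t=7.000: state=(1.577, 1.209)
t=7.500: state=(1.529, 1.278)
t=8.000: state=(1.480, 1.342)
t=8.500: state=(1.430, 1.400)
t=8.980: state=(1.380, 1.451)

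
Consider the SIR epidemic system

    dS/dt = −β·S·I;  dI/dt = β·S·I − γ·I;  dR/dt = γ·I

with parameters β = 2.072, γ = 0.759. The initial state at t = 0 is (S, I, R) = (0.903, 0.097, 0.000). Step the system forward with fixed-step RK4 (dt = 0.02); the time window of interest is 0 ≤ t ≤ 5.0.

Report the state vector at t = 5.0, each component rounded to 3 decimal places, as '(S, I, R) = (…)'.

(S, I, R) = (0.101, 0.097, 0.802)

t=0.000: state=(0.903, 0.097, 0.000)
step 1 (dt=0.02): k1=(-0.181, 0.108, 0.074), k2=(-0.183, 0.109, 0.074), k3=(-0.183, 0.109, 0.074), k4=(-0.185, 0.110, 0.075); state += dt/6·(k1+2k2+2k3+k4)
t=0.020: state=(0.899, 0.099, 0.001)
t=0.040: state=(0.896, 0.101, 0.003)
t=0.060: state=(0.892, 0.104, 0.005)
continuing one RK4 step at a time; state shown every 10 steps (Δt=0.2):
t=0.200: state=(0.863, 0.120, 0.016)
t=0.400: state=(0.817, 0.146, 0.037)
t=0.600: state=(0.765, 0.174, 0.061)
t=0.800: state=(0.707, 0.203, 0.090)
t=1.000: state=(0.646, 0.231, 0.123)
t=1.200: state=(0.584, 0.256, 0.160)
t=1.400: state=(0.523, 0.277, 0.200)
t=1.600: state=(0.464, 0.292, 0.244)
t=1.800: state=(0.411, 0.301, 0.289)
t=2.000: state=(0.362, 0.303, 0.335)
t=2.200: state=(0.320, 0.300, 0.380)
t=2.400: state=(0.283, 0.292, 0.425)
t=2.600: state=(0.251, 0.280, 0.469)
t=2.800: state=(0.224, 0.265, 0.510)
t=3.000: state=(0.202, 0.249, 0.549)
t=3.200: state=(0.182, 0.232, 0.586)
t=3.400: state=(0.166, 0.214, 0.620)
t=3.600: state=(0.153, 0.196, 0.651)
t=3.800: state=(0.141, 0.179, 0.679)
t=4.000: state=(0.132, 0.163, 0.705)
t=4.200: state=(0.123, 0.148, 0.729)
t=4.400: state=(0.116, 0.133, 0.750)
t=4.600: state=(0.111, 0.120, 0.769)
t=4.800: state=(0.105, 0.108, 0.787)
t=5.000: state=(0.101, 0.097, 0.802)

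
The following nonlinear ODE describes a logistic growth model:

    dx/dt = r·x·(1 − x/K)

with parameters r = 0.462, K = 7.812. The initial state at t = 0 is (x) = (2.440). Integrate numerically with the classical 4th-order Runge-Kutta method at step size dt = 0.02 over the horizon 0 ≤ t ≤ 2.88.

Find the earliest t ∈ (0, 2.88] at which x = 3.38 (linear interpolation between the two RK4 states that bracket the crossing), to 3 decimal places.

t=0.000: state=(2.440)
step 1 (dt=0.02): k1=(0.775), k2=(0.777), k3=(0.777), k4=(0.778); state += dt/6·(k1+2k2+2k3+k4)
t=0.020: state=(2.456)
t=0.040: state=(2.471)
t=0.060: state=(2.487)
continuing one RK4 step at a time; state shown every 5 steps (Δt=0.1):
t=0.100: state=(2.518)
t=0.200: state=(2.598)
t=0.300: state=(2.678)
t=0.400: state=(2.760)
t=0.500: state=(2.843)
t=0.600: state=(2.927)
t=0.700: state=(3.012)
t=0.800: state=(3.098)
t=0.900: state=(3.185)
t=1.000: state=(3.273)
t=1.100: state=(3.361)
t=1.120: state=(3.378)
next step: t=1.140: state=(3.396) — x has crossed 3.38
linear interpolation between t=1.120 (3.37849) and t=1.140 (3.39622) → t≈1.122

t = 1.122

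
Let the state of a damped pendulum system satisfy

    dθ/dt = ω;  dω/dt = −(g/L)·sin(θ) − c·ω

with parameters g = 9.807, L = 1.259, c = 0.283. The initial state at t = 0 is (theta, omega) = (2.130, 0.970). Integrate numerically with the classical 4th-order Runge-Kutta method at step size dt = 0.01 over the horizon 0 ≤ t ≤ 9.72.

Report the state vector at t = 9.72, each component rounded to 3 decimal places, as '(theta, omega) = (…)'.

t=0.000: state=(2.130, 0.970)
step 1 (dt=0.01): k1=(0.970, -6.878), k2=(0.936, -6.848), k3=(0.936, -6.848), k4=(0.902, -6.819); state += dt/6·(k1+2k2+2k3+k4)
t=0.010: state=(2.139, 0.902)
t=0.020: state=(2.148, 0.834)
t=0.030: state=(2.156, 0.766)
continuing one RK4 step at a time; state shown every 50 steps (Δt=0.5):
t=0.500: state=(1.809, -2.275)
t=1.000: state=(-0.069, -4.500)
t=1.500: state=(-1.600, -1.138)
t=2.000: state=(-1.206, 2.609)
t=2.500: state=(0.539, 3.338)
t=3.000: state=(1.353, -0.261)
t=3.500: state=(0.396, -3.134)
t=4.000: state=(-0.957, -1.505)
t=4.500: state=(-0.848, 1.822)
t=5.000: state=(0.397, 2.368)
t=5.500: state=(0.915, -0.480)
t=6.000: state=(0.088, -2.321)
t=6.500: state=(-0.755, -0.579)
t=7.000: state=(-0.401, 1.746)
t=7.500: state=(0.489, 1.244)
t=8.000: state=(0.542, -1.007)
t=8.500: state=(-0.210, -1.502)
t=9.000: state=(-0.549, 0.306)
t=9.500: state=(-0.026, 1.427)
t=9.720: state=(0.264, 1.133)

(theta, omega) = (0.264, 1.133)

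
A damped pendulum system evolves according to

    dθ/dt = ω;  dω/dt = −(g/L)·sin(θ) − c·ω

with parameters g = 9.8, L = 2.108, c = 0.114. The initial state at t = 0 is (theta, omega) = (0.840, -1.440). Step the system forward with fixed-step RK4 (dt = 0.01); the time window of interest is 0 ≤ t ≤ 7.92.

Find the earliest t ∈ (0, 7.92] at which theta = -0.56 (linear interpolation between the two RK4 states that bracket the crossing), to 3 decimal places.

t = 0.708

t=0.000: state=(0.840, -1.440)
step 1 (dt=0.01): k1=(-1.440, -3.298), k2=(-1.456, -3.273), k3=(-1.456, -3.273), k4=(-1.473, -3.248); state += dt/6·(k1+2k2+2k3+k4)
t=0.010: state=(0.825, -1.473)
t=0.020: state=(0.811, -1.505)
t=0.030: state=(0.795, -1.537)
continuing one RK4 step at a time; state shown every 50 steps (Δt=0.5):
t=0.500: state=(-0.148, -2.148)
t=0.700: state=(-0.546, -1.783)
next step: t=0.710: state=(-0.564, -1.757) — theta has crossed -0.56
linear interpolation between t=0.700 (-0.54629) and t=0.710 (-0.56399) → t≈0.708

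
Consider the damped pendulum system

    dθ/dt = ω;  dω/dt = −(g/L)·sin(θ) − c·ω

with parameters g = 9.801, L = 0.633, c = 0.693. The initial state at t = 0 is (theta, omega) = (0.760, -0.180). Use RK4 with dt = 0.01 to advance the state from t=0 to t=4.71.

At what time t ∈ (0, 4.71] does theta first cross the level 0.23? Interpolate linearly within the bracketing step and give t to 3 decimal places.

t = 0.332

t=0.000: state=(0.760, -0.180)
step 1 (dt=0.01): k1=(-0.180, -10.542), k2=(-0.233, -10.495), k3=(-0.232, -10.493), k4=(-0.285, -10.443); state += dt/6·(k1+2k2+2k3+k4)
t=0.010: state=(0.758, -0.285)
t=0.020: state=(0.754, -0.389)
t=0.030: state=(0.750, -0.492)
continuing one RK4 step at a time; state shown every 20 steps (Δt=0.2):
t=0.200: state=(0.533, -1.956)
t=0.330: state=(0.236, -2.514)
next step: t=0.340: state=(0.211, -2.531) — theta has crossed 0.23
linear interpolation between t=0.330 (0.23577) and t=0.340 (0.21055) → t≈0.332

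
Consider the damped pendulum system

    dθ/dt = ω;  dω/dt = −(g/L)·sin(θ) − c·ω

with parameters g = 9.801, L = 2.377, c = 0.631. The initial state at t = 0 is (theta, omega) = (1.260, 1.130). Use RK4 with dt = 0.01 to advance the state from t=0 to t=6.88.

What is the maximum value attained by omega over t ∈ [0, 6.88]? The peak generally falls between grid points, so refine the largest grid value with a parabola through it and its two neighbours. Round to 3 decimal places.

t=0.000: state=(1.260, 1.130)
step 1 (dt=0.01): k1=(1.130, -4.639), k2=(1.107, -4.631), k3=(1.107, -4.631), k4=(1.084, -4.623); state += dt/6·(k1+2k2+2k3+k4)
t=0.010: state=(1.271, 1.084)
t=0.020: state=(1.282, 1.038)
t=0.030: state=(1.292, 0.992)
continuing one RK4 step at a time; state shown every 25 steps (Δt=0.25):
t=0.250: state=(1.403, 0.034)
t=0.500: state=(1.290, -0.904)
t=0.750: state=(0.968, -1.634)
t=1.000: state=(0.501, -2.031)
t=1.250: state=(-0.008, -1.957)
t=1.500: state=(-0.441, -1.446)
t=1.750: state=(-0.711, -0.702)
t=2.000: state=(-0.790, 0.063)
t=2.250: state=(-0.690, 0.705)
t=2.500: state=(-0.456, 1.123)
t=2.750: state=(-0.154, 1.243)
t=3.000: state=(0.140, 1.061)
t=3.250: state=(0.358, 0.661)
t=3.500: state=(0.463, 0.174)
t=3.750: state=(0.448, -0.279)
t=4.000: state=(0.334, -0.606)
t=4.250: state=(0.160, -0.752)
t=4.500: state=(-0.025, -0.703)
t=4.750: state=(-0.178, -0.498)
t=5.000: state=(-0.267, -0.208)
t=5.250: state=(-0.282, 0.086)
t=5.500: state=(-0.229, 0.318)
t=5.750: state=(-0.131, 0.444)
t=6.000: state=(-0.017, 0.449)
t=6.250: state=(0.084, 0.348)
t=6.500: state=(0.151, 0.181)
t=6.750: state=(0.173, -0.003)
t=6.880: state=(0.167, -0.091)
largest grid value and its neighbours: omega(2.710)=1.24486, omega(2.720)=1.24510, omega(2.730)=1.24484
parabola through these three points peaks at t≈2.720 with omega≈1.24510

max omega = 1.245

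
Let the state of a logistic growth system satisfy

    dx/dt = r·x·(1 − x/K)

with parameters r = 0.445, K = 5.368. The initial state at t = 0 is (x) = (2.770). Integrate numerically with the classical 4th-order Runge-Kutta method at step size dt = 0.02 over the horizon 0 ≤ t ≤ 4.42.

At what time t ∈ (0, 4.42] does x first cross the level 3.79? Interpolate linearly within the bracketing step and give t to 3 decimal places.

t = 1.825

t=0.000: state=(2.770)
step 1 (dt=0.02): k1=(0.597), k2=(0.596), k3=(0.596), k4=(0.596); state += dt/6·(k1+2k2+2k3+k4)
t=0.020: state=(2.782)
t=0.040: state=(2.794)
t=0.060: state=(2.806)
continuing one RK4 step at a time; state shown every 10 steps (Δt=0.2):
t=0.200: state=(2.889)
t=0.400: state=(3.007)
t=0.600: state=(3.124)
t=0.800: state=(3.240)
t=1.000: state=(3.353)
t=1.200: state=(3.464)
t=1.400: state=(3.571)
t=1.600: state=(3.676)
t=1.800: state=(3.778)
t=1.820: state=(3.788)
next step: t=1.840: state=(3.797) — x has crossed 3.79
linear interpolation between t=1.820 (3.78755) and t=1.840 (3.79745) → t≈1.825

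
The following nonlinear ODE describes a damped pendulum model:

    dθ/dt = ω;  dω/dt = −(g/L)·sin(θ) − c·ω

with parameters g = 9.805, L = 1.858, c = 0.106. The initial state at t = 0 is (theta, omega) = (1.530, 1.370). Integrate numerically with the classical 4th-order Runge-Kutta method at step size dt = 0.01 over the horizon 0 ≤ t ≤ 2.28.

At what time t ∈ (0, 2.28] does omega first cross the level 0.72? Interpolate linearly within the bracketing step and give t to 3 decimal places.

t = 0.121

t=0.000: state=(1.530, 1.370)
step 1 (dt=0.01): k1=(1.370, -5.418), k2=(1.343, -5.416), k3=(1.343, -5.416), k4=(1.316, -5.415); state += dt/6·(k1+2k2+2k3+k4)
t=0.010: state=(1.543, 1.316)
t=0.020: state=(1.556, 1.262)
t=0.030: state=(1.569, 1.208)
continuing one RK4 step at a time; state shown every 10 steps (Δt=0.1):
t=0.100: state=(1.640, 0.831)
t=0.120: state=(1.656, 0.724)
next step: t=0.130: state=(1.663, 0.671) — omega has crossed 0.72
linear interpolation between t=0.120 (0.72410) and t=0.130 (0.67080) → t≈0.121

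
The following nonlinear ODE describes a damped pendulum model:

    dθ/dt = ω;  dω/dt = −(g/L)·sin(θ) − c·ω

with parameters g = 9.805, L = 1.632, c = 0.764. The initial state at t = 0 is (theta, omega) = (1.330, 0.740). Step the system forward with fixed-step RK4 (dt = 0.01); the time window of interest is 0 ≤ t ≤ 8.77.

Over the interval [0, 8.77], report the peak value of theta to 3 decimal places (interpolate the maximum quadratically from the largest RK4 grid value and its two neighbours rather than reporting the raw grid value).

t=0.000: state=(1.330, 0.740)
step 1 (dt=0.01): k1=(0.740, -6.400), k2=(0.708, -6.381), k3=(0.708, -6.381), k4=(0.676, -6.361); state += dt/6·(k1+2k2+2k3+k4)
t=0.010: state=(1.337, 0.676)
t=0.020: state=(1.344, 0.613)
t=0.030: state=(1.349, 0.550)
continuing one RK4 step at a time; state shown every 50 steps (Δt=0.5):
t=0.500: state=(0.995, -1.857)
t=1.000: state=(-0.149, -2.183)
t=1.500: state=(-0.772, -0.169)
t=2.000: state=(-0.409, 1.373)
t=2.500: state=(0.268, 1.016)
t=3.000: state=(0.441, -0.317)
t=3.500: state=(0.086, -0.893)
t=4.000: state=(-0.250, -0.317)
t=4.500: state=(-0.206, 0.420)
t=5.000: state=(0.049, 0.467)
t=5.500: state=(0.169, -0.013)
t=6.000: state=(0.066, -0.327)
t=6.500: state=(-0.077, -0.182)
t=7.000: state=(-0.090, 0.117)
t=7.500: state=(-0.000, 0.192)
t=8.000: state=(0.061, 0.033)
t=8.500: state=(0.036, -0.112)
t=8.770: state=(0.003, -0.119)
largest grid value and its neighbours: theta(0.110)=1.37358, theta(0.120)=1.37389, theta(0.130)=1.37361
parabola through these three points peaks at t≈0.120 with theta≈1.37389

max theta = 1.374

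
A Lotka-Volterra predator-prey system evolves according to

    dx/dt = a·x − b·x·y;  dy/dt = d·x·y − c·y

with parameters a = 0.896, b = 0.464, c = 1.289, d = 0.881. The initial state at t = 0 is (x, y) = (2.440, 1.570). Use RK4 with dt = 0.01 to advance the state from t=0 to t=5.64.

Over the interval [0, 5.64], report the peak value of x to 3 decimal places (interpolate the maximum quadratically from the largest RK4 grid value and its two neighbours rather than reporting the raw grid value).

t=0.000: state=(2.440, 1.570)
step 1 (dt=0.01): k1=(0.409, 1.351), k2=(0.401, 1.360), k3=(0.401, 1.360), k4=(0.394, 1.369); state += dt/6·(k1+2k2+2k3+k4)
t=0.010: state=(2.444, 1.584)
t=0.020: state=(2.448, 1.597)
t=0.030: state=(2.452, 1.611)
continuing one RK4 step at a time; state shown every 20 steps (Δt=0.2):
t=0.200: state=(2.489, 1.875)
t=0.400: state=(2.461, 2.244)
t=0.600: state=(2.346, 2.651)
t=0.800: state=(2.154, 3.048)
t=1.000: state=(1.911, 3.371)
t=1.200: state=(1.655, 3.567)
t=1.400: state=(1.417, 3.611)
t=1.600: state=(1.217, 3.517)
t=1.800: state=(1.059, 3.319)
t=2.000: state=(0.942, 3.058)
t=2.200: state=(0.860, 2.768)
t=2.400: state=(0.807, 2.477)
t=2.600: state=(0.777, 2.200)
t=2.800: state=(0.767, 1.947)
t=3.000: state=(0.774, 1.723)
t=3.200: state=(0.796, 1.529)
t=3.400: state=(0.833, 1.363)
t=3.600: state=(0.884, 1.225)
t=3.800: state=(0.949, 1.113)
t=4.000: state=(1.028, 1.023)
t=4.200: state=(1.123, 0.955)
t=4.400: state=(1.232, 0.908)
t=4.600: state=(1.356, 0.881)
t=4.800: state=(1.496, 0.875)
t=5.000: state=(1.649, 0.892)
t=5.200: state=(1.812, 0.935)
t=5.400: state=(1.982, 1.009)
t=5.600: state=(2.148, 1.122)
t=5.640: state=(2.180, 1.151)
largest grid value and its neighbours: x(0.220)=2.48993, x(0.230)=2.49008, x(0.240)=2.49003
parabola through these three points peaks at t≈0.233 with x≈2.49009

max x = 2.490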